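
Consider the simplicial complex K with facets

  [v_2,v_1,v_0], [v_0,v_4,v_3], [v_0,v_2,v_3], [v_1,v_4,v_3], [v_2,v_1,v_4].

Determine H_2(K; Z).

H_2 ≅ 0.

Fix the vertex order v_0 < v_1 < v_2 < v_3 < v_4 and write every simplex with vertices in increasing order. Then dim K = 2 and the simplices of K are:

  0-simplices (5): [v_0], [v_1], [v_2], [v_3], [v_4]
  1-simplices (10): [v_0,v_1], [v_0,v_2], [v_0,v_3], [v_0,v_4], [v_1,v_2], [v_1,v_3], [v_1,v_4], [v_2,v_3], [v_2,v_4], [v_3,v_4]
  2-simplices (5): [v_0,v_1,v_2], [v_0,v_2,v_3], [v_0,v_3,v_4], [v_1,v_2,v_4], [v_1,v_3,v_4]

giving chain groups C_0 ≅ Z^5, C_1 ≅ Z^10, C_2 ≅ Z^5.

Boundary ∂_1: C_1 → C_0 is given by ∂[p,q] = [q] − [p]. For instance
  ∂[v_3,v_4] = [v_4] − [v_3].
The resulting 5×10 matrix has rank 4, and its Smith normal form has invariant factors (1,1,1,1).

∂_2: C_2 → C_1 acts by ∂[p,q,r] = [q,r] − [p,r] + [p,q]. For instance
  ∂[v_1,v_2,v_4] = [v_2,v_4] − [v_1,v_4] + [v_1,v_2],
  ∂[v_0,v_2,v_3] = [v_2,v_3] − [v_0,v_3] + [v_0,v_2].
The resulting 10×5 matrix has rank 5, and its Smith normal form has invariant factors (1,1,1,1,1).

Now H_k = ker ∂_k / im ∂_{k+1}, so:

  H_2: rank ker ∂_2 − rank ∂_3 = (5 − 5) − 0 = 0, and there is no ∂_3, so H_2 ≅ 0.

(K is a triangulation of the Möbius band.)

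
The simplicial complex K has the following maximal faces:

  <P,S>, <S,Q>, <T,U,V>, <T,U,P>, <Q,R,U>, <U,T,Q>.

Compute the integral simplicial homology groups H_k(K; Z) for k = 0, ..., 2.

Take the total order P < Q < R < S < T < U < V on the vertex set. Then K (dimension 2) consists of the simplices:

  0-simplices (7): P, Q, R, S, T, U, V
  1-simplices (11): PS, PT, PU, QR, QS, QT, QU, RU, TU, TV, UV
  2-simplices (4): PTU, QRU, QTU, TUV

Hence C_0 ≅ Z^7, C_1 ≅ Z^11, C_2 ≅ Z^4.

Boundary ∂_1: C_1 → C_0 sends each edge [p,q] (with p < q) to q − p. For instance
  ∂QT = T − Q.
The resulting 7×11 matrix has rank 6, and its Smith normal form has invariant factors (1,1,1,1,1,1).

The boundary map ∂_2: C_2 → C_1 sends each 2-simplex [p,q,r] to [q,r] − [p,r] + [p,q]. For instance
  ∂PTU = TU − PU + PT,
  ∂TUV = UV − TV + TU.
As a 11×4 matrix over Z this has rank 4, with invariant factors (1,1,1,1).

Computing H_k = (kernel of ∂_k) / (image of ∂_{k+1}):

  H_0: rank C_0 − rank ∂_1 = 7 − 6 = 1, and the invariant factors of ∂_1 are all 1, so H_0 = Z.
  H_1: rank ker ∂_1 − rank ∂_2 = (11 − 6) − 4 = 1, and the invariant factors of ∂_2 are all 1, so H_1 = Z.
  H_2: rank ker ∂_2 − rank ∂_3 = (4 − 4) − 0 = 0, and there is no ∂_3, so H_2 = 0.

As a check, the Euler characteristic is 7 − 11 + 4 = 0, which agrees with 1 − 1 + 0 = 0.

H_0 = Z,  H_1 = Z,  H_2 = 0.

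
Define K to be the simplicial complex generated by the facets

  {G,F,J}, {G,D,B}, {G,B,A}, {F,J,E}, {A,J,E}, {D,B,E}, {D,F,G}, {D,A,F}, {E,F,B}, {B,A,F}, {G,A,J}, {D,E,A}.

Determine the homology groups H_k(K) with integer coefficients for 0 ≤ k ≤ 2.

Take the total order A < B < D < E < F < G < J on the vertex set. Then K (dimension 2) consists of the simplices:

  0-simplices (7): A, B, D, E, F, G, J
  1-simplices (18): AB, AD, AE, AF, AG, AJ, BD, BE, BF, BG, DE, DF, DG, EF, EJ, FG, FJ, GJ
  2-simplices (12): ABF, ABG, ADE, ADF, AEJ, AGJ, BDE, BDG, BEF, DFG, EFJ, FGJ

giving chain groups C_0 ≅ Z^7, C_1 ≅ Z^18, C_2 ≅ Z^12.

∂_1: C_1 → C_0 is given by ∂[p,q] = [q] − [p]. For instance
  ∂EJ = J − E.
This gives a 7×18 integer matrix of rank 6; reducing to Smith normal form yields diagonal entries (1,1,1,1,1,1).

The boundary map ∂_2: C_2 → C_1 maps a triangle to the signed sum of its edges. For instance
  ∂DFG = FG − DG + DF,
  ∂BDE = DE − BE + BD.
As a 18×12 matrix over Z this has rank 12, with invariant factors (1,1,1,1,1,1,1,1,1,1,1,2).

From H_k ≅ ker(∂_k) / im(∂_{k+1}) we obtain:

  H_0: rank C_0 − rank ∂_1 = 7 − 6 = 1, and the invariant factors of ∂_1 are all 1, so H_0 ≅ Z.
  H_1: rank ker ∂_1 − rank ∂_2 = (18 − 6) − 12 = 0, and ∂_2 has invariant factor 2 > 1, so H_1 ≅ Z/2Z.
  H_2: rank ker ∂_2 − rank ∂_3 = (12 − 12) − 0 = 0, and there is no ∂_3, so H_2 ≅ 0.

As a check, the Euler characteristic is 7 − 18 + 12 = 1, which agrees with 1 − 0 + 0 = 1.

H_0 = Z,  H_1 = Z/2Z,  H_2 = 0.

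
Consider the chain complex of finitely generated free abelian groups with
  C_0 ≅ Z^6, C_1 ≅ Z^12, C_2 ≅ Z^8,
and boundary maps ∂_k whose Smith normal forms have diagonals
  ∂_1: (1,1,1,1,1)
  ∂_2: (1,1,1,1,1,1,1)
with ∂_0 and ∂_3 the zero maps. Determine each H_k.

H_0: b_0 = 6 − 0 − 5 = 1; torsion from ∂_1 factors > 1: none. So H_0 ≅ Z.
H_1: b_1 = 12 − 5 − 7 = 0; torsion from ∂_2 factors > 1: none. So H_1 ≅ 0.
H_2: b_2 = 8 − 7 − 0 = 1; torsion from ∂_3 factors > 1: none. So H_2 ≅ Z.

H_0 ≅ Z,  H_1 = 0,  H_2 ≅ Z.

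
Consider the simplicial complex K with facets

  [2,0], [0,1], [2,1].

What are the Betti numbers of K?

Order the vertices as 0 < 1 < 2. Listing each simplex with vertices in this order, K has dimension 1 with simplices:

  0-simplices (3): [0], [1], [2]
  1-simplices (3): [0,1], [0,2], [1,2]

so the chain groups are C_0 ≅ Z^3, C_1 ≅ Z^3.

Boundary ∂_1: C_1 → C_0 maps an edge to its endpoints' difference, ∂[p,q] = q − p. For instance
  ∂[1,2] = [2] − [1].
This gives a 3×3 integer matrix of rank 2; reducing to Smith normal form yields diagonal entries (1,1).

Now H_k = ker ∂_k / im ∂_{k+1}, so:

  H_0: rank C_0 − rank ∂_1 = 3 − 2 = 1, and the invariant factors of ∂_1 are all 1, so H_0 ≅ Z.
  H_1: rank ker ∂_1 − rank ∂_2 = (3 − 2) − 0 = 1, and there is no ∂_2, so H_1 ≅ Z.

Hence the Betti numbers are b_0 = 1, b_1 = 1.

b_0 = 1, b_1 = 1.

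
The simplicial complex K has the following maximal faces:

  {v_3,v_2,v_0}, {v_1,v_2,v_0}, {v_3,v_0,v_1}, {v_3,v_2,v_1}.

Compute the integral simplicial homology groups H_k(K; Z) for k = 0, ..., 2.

Fix the vertex order v_0 < v_1 < v_2 < v_3 and write every simplex with vertices in increasing order. Then dim K = 2 and the simplices of K are:

  0-simplices (4): [v_0], [v_1], [v_2], [v_3]
  1-simplices (6): [v_0,v_1], [v_0,v_2], [v_0,v_3], [v_1,v_2], [v_1,v_3], [v_2,v_3]
  2-simplices (4): [v_0,v_1,v_2], [v_0,v_1,v_3], [v_0,v_2,v_3], [v_1,v_2,v_3]

giving chain groups C_0 ≅ Z^4, C_1 ≅ Z^6, C_2 ≅ Z^4.

Boundary ∂_1: C_1 → C_0 maps an edge to its endpoints' difference, ∂[p,q] = q − p.
The 4×6 boundary matrix has rank 3 and Smith normal form diag(1,1,1).

∂_2: C_2 → C_1 maps a triangle to the signed sum of its edges. For instance
  ∂[v_0,v_2,v_3] = [v_2,v_3] − [v_0,v_3] + [v_0,v_2],
  ∂[v_0,v_1,v_3] = [v_1,v_3] − [v_0,v_3] + [v_0,v_1].
As a 6×4 matrix over Z this has rank 3, with invariant factors (1,1,1).

Computing H_k = (kernel of ∂_k) / (image of ∂_{k+1}):

  H_0: rank C_0 − rank ∂_1 = 4 − 3 = 1, and the invariant factors of ∂_1 are all 1, so H_0 = Z.
  H_1: rank ker ∂_1 − rank ∂_2 = (6 − 3) − 3 = 0, and the invariant factors of ∂_2 are all 1, so H_1 = 0.
  H_2: rank ker ∂_2 − rank ∂_3 = (4 − 3) − 0 = 1, and there is no ∂_3, so H_2 = Z.

As a check, the Euler characteristic is 4 − 6 + 4 = 2, which agrees with 1 − 0 + 1 = 2.

H_0 ≅ Z,  H_1 = 0,  H_2 ≅ Z.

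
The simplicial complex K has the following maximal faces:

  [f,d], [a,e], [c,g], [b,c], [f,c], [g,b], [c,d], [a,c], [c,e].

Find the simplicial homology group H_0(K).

Take the total order a < b < c < d < e < f < g on the vertex set. Then K (dimension 1) consists of the simplices:

  0-simplices (7): a, b, c, d, e, f, g
  1-simplices (9): ac, ae, bc, bg, cd, ce, cf, cg, df

Hence C_0 ≅ Z^7, C_1 ≅ Z^9.

The boundary map ∂_1: C_1 → C_0 maps an edge to its endpoints' difference, ∂[p,q] = q − p. For instance
  ∂ae = e − a.
The 7×9 boundary matrix has rank 6 and Smith normal form diag(1,1,1,1,1,1).

Reading off H_k = ker ∂_k / im ∂_{k+1}:

  H_0: rank C_0 − rank ∂_1 = 7 − 6 = 1, and the invariant factors of ∂_1 are all 1, so H_0 ≅ Z.

H_0 ≅ Z.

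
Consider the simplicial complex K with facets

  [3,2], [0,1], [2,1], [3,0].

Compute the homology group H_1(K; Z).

H_1 ≅ Z.

K has 4 vertices, 4 edges.
rank ∂_1 = 3, rank ∂_2 = 0 ⇒ b_1 = 4 − 3 − 0 = 1. So H_1 = Z.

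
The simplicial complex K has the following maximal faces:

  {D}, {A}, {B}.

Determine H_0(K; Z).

We work with the vertex ordering A < B < D. The simplices of K, each written with vertices in increasing order, are:

  0-simplices (3): A, B, D

so the chain groups are C_0 ≅ Z^3.

Reading off H_k = ker ∂_k / im ∂_{k+1}:

  H_0: rank C_0 − rank ∂_1 = 3 − 0 = 3, and there is no ∂_1, so H_0 = Z^3.

H_0 = Z^3.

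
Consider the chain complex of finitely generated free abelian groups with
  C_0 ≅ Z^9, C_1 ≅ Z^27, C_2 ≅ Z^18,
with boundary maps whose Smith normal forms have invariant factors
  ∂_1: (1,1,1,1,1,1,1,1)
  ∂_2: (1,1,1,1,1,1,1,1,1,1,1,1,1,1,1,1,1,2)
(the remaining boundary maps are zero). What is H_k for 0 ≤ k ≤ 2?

H_0 ≅ Z,  H_1 ≅ Z ⊕ Z_2,  H_2 = 0.

H_0: b_0 = 9 − 0 − 8 = 1; torsion from ∂_1 factors > 1: none. So H_0 ≅ Z.
H_1: b_1 = 27 − 8 − 18 = 1; torsion from ∂_2 factors > 1: [2]. So H_1 ≅ Z ⊕ Z_2.
H_2: b_2 = 18 − 18 − 0 = 0; torsion from ∂_3 factors > 1: none. So H_2 ≅ 0.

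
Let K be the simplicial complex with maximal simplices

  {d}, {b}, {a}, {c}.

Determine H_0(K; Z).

H_0 ≅ Z^4.

Take the total order a < b < c < d on the vertex set. Then K (dimension 0) consists of the simplices:

  0-simplices (4): a, b, c, d

so the chain groups are C_0 ≅ Z^4.

From H_k ≅ ker(∂_k) / im(∂_{k+1}) we obtain:

  H_0: rank C_0 − rank ∂_1 = 4 − 0 = 4, and there is no ∂_1, so H_0 ≅ Z^4.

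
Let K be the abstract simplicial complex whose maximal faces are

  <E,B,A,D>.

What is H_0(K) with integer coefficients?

H_0 = Z.

We work with the vertex ordering A < B < D < E. The simplices of K, each written with vertices in increasing order, are:

  0-simplices (4): A, B, D, E
  1-simplices (6): AB, AD, AE, BD, BE, DE
  2-simplices (4): ABD, ABE, ADE, BDE
  3-simplices (1): ABDE

Hence C_0 ≅ Z^4, C_1 ≅ Z^6, C_2 ≅ Z^4, C_3 ≅ Z^1.

The boundary map ∂_1: C_1 → C_0 maps an edge to its endpoints' difference, ∂[p,q] = q − p. For instance
  ∂AD = D − A.
This gives a 4×6 integer matrix of rank 3; reducing to Smith normal form yields diagonal entries (1,1,1).

Boundary ∂_2: C_2 → C_1 maps a triangle to the signed sum of its edges. For instance
  ∂BDE = DE − BE + BD,
  ∂ABD = BD − AD + AB.
As a 6×4 matrix over Z this has rank 3, with invariant factors (1,1,1).

Boundary ∂_3: C_3 → C_2 sends each 3-simplex σ to the alternating sum Σ_i (−1)^i (σ with its i-th vertex removed). For instance
  ∂ABDE = BDE − ADE + ABE − ABD.
The resulting 4×1 matrix has rank 1, and its Smith normal form has invariant factors (1).

Computing H_k = (kernel of ∂_k) / (image of ∂_{k+1}):

  H_0: rank C_0 − rank ∂_1 = 4 − 3 = 1, and the invariant factors of ∂_1 are all 1, so H_0 = Z.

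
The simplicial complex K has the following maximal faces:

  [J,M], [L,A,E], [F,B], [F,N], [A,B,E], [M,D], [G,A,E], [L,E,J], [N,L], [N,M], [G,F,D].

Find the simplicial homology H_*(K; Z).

H_0 = Z,  H_1 = Z^4,  H_2 = 0.

We work with the vertex ordering A < B < D < E < F < G < J < L < M < N. The simplices of K, each written with vertices in increasing order, are:

  0-simplices (10): A, B, D, E, F, G, J, L, M, N
  1-simplices (18): AB, AE, AG, AL, BE, BF, DF, DG, DM, EG, EJ, EL, FG, FN, JL, JM, LN, MN
  2-simplices (5): ABE, AEG, AEL, DFG, EJL

Hence C_0 ≅ Z^10, C_1 ≅ Z^18, C_2 ≅ Z^5.

Boundary ∂_1: C_1 → C_0 sends each edge [p,q] (with p < q) to q − p. For instance
  ∂BF = F − B.
The 10×18 boundary matrix has rank 9 and Smith normal form diag(1,1,1,1,1,1,1,1,1).

∂_2: C_2 → C_1 acts by ∂[p,q,r] = [q,r] − [p,r] + [p,q]. For instance
  ∂AEG = EG − AG + AE,
  ∂AEL = EL − AL + AE.
As a 18×5 matrix over Z this has rank 5, with invariant factors (1,1,1,1,1).

Reading off H_k = ker ∂_k / im ∂_{k+1}:

  H_0: rank C_0 − rank ∂_1 = 10 − 9 = 1, and the invariant factors of ∂_1 are all 1, so H_0 = Z.
  H_1: rank ker ∂_1 − rank ∂_2 = (18 − 9) − 5 = 4, and the invariant factors of ∂_2 are all 1, so H_1 = Z^4.
  H_2: rank ker ∂_2 − rank ∂_3 = (5 − 5) − 0 = 0, and there is no ∂_3, so H_2 = 0.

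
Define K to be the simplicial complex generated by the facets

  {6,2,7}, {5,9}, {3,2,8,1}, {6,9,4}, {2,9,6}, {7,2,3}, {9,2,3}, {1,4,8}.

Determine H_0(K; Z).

We work with the vertex ordering 1 < 2 < 3 < 4 < 5 < 6 < 7 < 8 < 9. The simplices of K, each written with vertices in increasing order, are:

  0-simplices (9): [1], [2], [3], [4], [5], [6], [7], [8], [9]
  1-simplices (18): [1,2], [1,3], [1,4], [1,8], [2,3], [2,6], [2,7], [2,8], [2,9], [3,7], [3,8], [3,9], [4,6], [4,8], [4,9], [5,9], [6,7], [6,9]
  2-simplices (10): [1,2,3], [1,2,8], [1,3,8], [1,4,8], [2,3,7], [2,3,8], [2,3,9], [2,6,7], [2,6,9], [4,6,9]
  3-simplices (1): [1,2,3,8]

giving chain groups C_0 ≅ Z^9, C_1 ≅ Z^18, C_2 ≅ Z^10, C_3 ≅ Z^1.

∂_1: C_1 → C_0 maps an edge to its endpoints' difference, ∂[p,q] = q − p. For instance
  ∂[1,3] = [3] − [1].
As a 9×18 matrix over Z this has rank 8, with invariant factors (1,1,1,1,1,1,1,1).

The boundary map ∂_2: C_2 → C_1 sends each 2-simplex [p,q,r] to [q,r] − [p,r] + [p,q]. For instance
  ∂[2,3,7] = [3,7] − [2,7] + [2,3],
  ∂[2,3,9] = [3,9] − [2,9] + [2,3].
As a 18×10 matrix over Z this has rank 9, with invariant factors (1,1,1,1,1,1,1,1,1).

Boundary ∂_3: C_3 → C_2 sends each 3-simplex σ to the alternating sum Σ_i (−1)^i (σ with its i-th vertex removed). For instance
  ∂[1,2,3,8] = [2,3,8] − [1,3,8] + [1,2,8] − [1,2,3].
This gives a 10×1 integer matrix of rank 1; reducing to Smith normal form yields diagonal entries (1).

From H_k ≅ ker(∂_k) / im(∂_{k+1}) we obtain:

  H_0: rank C_0 − rank ∂_1 = 9 − 8 = 1, and the invariant factors of ∂_1 are all 1, so H_0 ≅ Z.

H_0 = Z.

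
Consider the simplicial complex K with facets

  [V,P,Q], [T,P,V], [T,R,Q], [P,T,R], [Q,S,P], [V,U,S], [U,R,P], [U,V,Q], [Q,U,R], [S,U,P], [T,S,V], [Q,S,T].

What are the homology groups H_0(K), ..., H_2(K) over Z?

H_0 = Z,  H_1 = Z/2Z,  H_2 = 0.

Order the vertices as P < Q < R < S < T < U < V. Listing each simplex with vertices in this order, K has dimension 2 with simplices:

  0-simplices (7): P, Q, R, S, T, U, V
  1-simplices (18): PQ, PR, PS, PT, PU, PV, QR, QS, QT, QU, QV, RT, RU, ST, SU, SV, TV, UV
  2-simplices (12): PQS, PQV, PRT, PRU, PSU, PTV, QRT, QRU, QST, QUV, STV, SUV

so the chain groups are C_0 ≅ Z^7, C_1 ≅ Z^18, C_2 ≅ Z^12.

∂_1: C_1 → C_0 maps an edge to its endpoints' difference, ∂[p,q] = q − p.
The 7×18 boundary matrix has rank 6 and Smith normal form diag(1,1,1,1,1,1).

The boundary map ∂_2: C_2 → C_1 acts by ∂[p,q,r] = [q,r] − [p,r] + [p,q]. For instance
  ∂QST = ST − QT + QS,
  ∂PQV = QV − PV + PQ.
The 18×12 boundary matrix has rank 12 and Smith normal form diag(1,1,1,1,1,1,1,1,1,1,1,2).

Reading off H_k = ker ∂_k / im ∂_{k+1}:

  H_0: rank C_0 − rank ∂_1 = 7 − 6 = 1, and the invariant factors of ∂_1 are all 1, so H_0 ≅ Z.
  H_1: rank ker ∂_1 − rank ∂_2 = (18 − 6) − 12 = 0, and ∂_2 has invariant factor 2 > 1, so H_1 ≅ Z/2Z.
  H_2: rank ker ∂_2 − rank ∂_3 = (12 − 12) − 0 = 0, and there is no ∂_3, so H_2 ≅ 0.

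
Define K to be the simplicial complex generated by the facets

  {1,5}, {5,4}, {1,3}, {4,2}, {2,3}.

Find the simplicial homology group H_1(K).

H_1 = Z.

We work with the vertex ordering 1 < 2 < 3 < 4 < 5. The simplices of K, each written with vertices in increasing order, are:

  0-simplices (5): [1], [2], [3], [4], [5]
  1-simplices (5): [1,3], [1,5], [2,3], [2,4], [4,5]

so the chain groups are C_0 ≅ Z^5, C_1 ≅ Z^5.

The boundary map ∂_1: C_1 → C_0 sends each edge [p,q] (with p < q) to q − p. For instance
  ∂[2,4] = [4] − [2].
The resulting 5×5 matrix has rank 4, and its Smith normal form has invariant factors (1,1,1,1).

Computing H_k = (kernel of ∂_k) / (image of ∂_{k+1}):

  H_1: rank ker ∂_1 − rank ∂_2 = (5 − 4) − 0 = 1, and there is no ∂_2, so H_1 ≅ Z.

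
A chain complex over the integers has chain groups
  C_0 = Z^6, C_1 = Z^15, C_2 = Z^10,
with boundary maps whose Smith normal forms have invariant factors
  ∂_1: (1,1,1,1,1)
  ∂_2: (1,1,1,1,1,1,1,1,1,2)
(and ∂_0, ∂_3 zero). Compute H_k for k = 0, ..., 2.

H_0 = Z,  H_1 = Z/2Z,  H_2 = 0.

H_0: b_0 = 6 − 0 − 5 = 1; torsion from ∂_1 factors > 1: none. So H_0 = Z.
H_1: b_1 = 15 − 5 − 10 = 0; torsion from ∂_2 factors > 1: [2]. So H_1 = Z/2Z.
H_2: b_2 = 10 − 10 − 0 = 0; torsion from ∂_3 factors > 1: none. So H_2 = 0.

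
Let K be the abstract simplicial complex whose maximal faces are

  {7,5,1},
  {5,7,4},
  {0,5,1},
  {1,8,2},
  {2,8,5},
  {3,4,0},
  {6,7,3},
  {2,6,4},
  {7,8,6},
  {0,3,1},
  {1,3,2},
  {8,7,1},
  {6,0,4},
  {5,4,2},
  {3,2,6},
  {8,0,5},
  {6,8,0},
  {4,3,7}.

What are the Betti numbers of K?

K has 9 vertices, 27 edges, 18 triangles.
rank ∂_0 = 0, rank ∂_1 = 8 ⇒ b_0 = 9 − 0 − 8 = 1; all invariant factors of ∂_1 are 1 so no torsion. So H_0 ≅ Z.
rank ∂_1 = 8, rank ∂_2 = 18 ⇒ b_1 = 27 − 8 − 18 = 1; ∂_2 has invariant factor(s) [2] giving torsion. So H_1 ≅ Z ⊕ Z_2.
rank ∂_2 = 18, rank ∂_3 = 0 ⇒ b_2 = 18 − 18 − 0 = 0. So H_2 ≅ 0.

b_0 = 1, b_1 = 1, b_2 = 0.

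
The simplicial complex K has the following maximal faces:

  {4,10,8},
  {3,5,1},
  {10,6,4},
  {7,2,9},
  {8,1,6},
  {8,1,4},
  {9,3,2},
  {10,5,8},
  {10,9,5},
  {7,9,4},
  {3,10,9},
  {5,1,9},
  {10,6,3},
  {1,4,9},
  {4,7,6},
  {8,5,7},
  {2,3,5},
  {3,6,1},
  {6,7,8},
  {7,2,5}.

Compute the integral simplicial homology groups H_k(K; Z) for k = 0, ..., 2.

K has 10 vertices, 30 edges, 20 triangles.
rank ∂_0 = 0, rank ∂_1 = 9 ⇒ b_0 = 10 − 0 − 9 = 1; all invariant factors of ∂_1 are 1 so no torsion. So H_0 ≅ Z.
rank ∂_1 = 9, rank ∂_2 = 20 ⇒ b_1 = 30 − 9 − 20 = 1; ∂_2 has invariant factor(s) [2] giving torsion. So H_1 ≅ Z ⊕ Z_2.
rank ∂_2 = 20, rank ∂_3 = 0 ⇒ b_2 = 20 − 20 − 0 = 0. So H_2 ≅ 0.

H_0 = Z,  H_1 = Z ⊕ Z_2,  H_2 = 0.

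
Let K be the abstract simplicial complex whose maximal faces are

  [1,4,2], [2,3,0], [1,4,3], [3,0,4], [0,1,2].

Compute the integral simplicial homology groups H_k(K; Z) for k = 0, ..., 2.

H_0 ≅ Z,  H_1 ≅ Z,  H_2 = 0.

We work with the vertex ordering 0 < 1 < 2 < 3 < 4. The simplices of K, each written with vertices in increasing order, are:

  0-simplices (5): [0], [1], [2], [3], [4]
  1-simplices (10): [0,1], [0,2], [0,3], [0,4], [1,2], [1,3], [1,4], [2,3], [2,4], [3,4]
  2-simplices (5): [0,1,2], [0,2,3], [0,3,4], [1,2,4], [1,3,4]

giving chain groups C_0 ≅ Z^5, C_1 ≅ Z^10, C_2 ≅ Z^5.

∂_1: C_1 → C_0 sends each edge [p,q] (with p < q) to q − p.
The 5×10 boundary matrix has rank 4 and Smith normal form diag(1,1,1,1).

Boundary ∂_2: C_2 → C_1 sends each 2-simplex [p,q,r] to [q,r] − [p,r] + [p,q]. For instance
  ∂[0,2,3] = [2,3] − [0,3] + [0,2],
  ∂[1,2,4] = [2,4] − [1,4] + [1,2].
As a 10×5 matrix over Z this has rank 5, with invariant factors (1,1,1,1,1).

From H_k ≅ ker(∂_k) / im(∂_{k+1}) we obtain:

  H_0: rank C_0 − rank ∂_1 = 5 − 4 = 1, and the invariant factors of ∂_1 are all 1, so H_0 ≅ Z.
  H_1: rank ker ∂_1 − rank ∂_2 = (10 − 4) − 5 = 1, and the invariant factors of ∂_2 are all 1, so H_1 ≅ Z.
  H_2: rank ker ∂_2 − rank ∂_3 = (5 − 5) − 0 = 0, and there is no ∂_3, so H_2 ≅ 0.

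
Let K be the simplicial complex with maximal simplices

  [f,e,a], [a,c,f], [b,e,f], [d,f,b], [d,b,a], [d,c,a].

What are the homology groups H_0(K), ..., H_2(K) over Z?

H_0 ≅ Z,  H_1 ≅ Z,  H_2 = 0.

We work with the vertex ordering a < b < c < d < e < f. The simplices of K, each written with vertices in increasing order, are:

  0-simplices (6): a, b, c, d, e, f
  1-simplices (12): ab, ac, ad, ae, af, bd, be, bf, cd, cf, df, ef
  2-simplices (6): abd, acd, acf, aef, bdf, bef

giving chain groups C_0 ≅ Z^6, C_1 ≅ Z^12, C_2 ≅ Z^6.

Boundary ∂_1: C_1 → C_0 sends each edge [p,q] (with p < q) to q − p. For instance
  ∂ef = f − e.
The 6×12 boundary matrix has rank 5 and Smith normal form diag(1,1,1,1,1).

The boundary map ∂_2: C_2 → C_1 sends each 2-simplex [p,q,r] to [q,r] − [p,r] + [p,q]. For instance
  ∂acd = cd − ad + ac,
  ∂bef = ef − bf + be.
This gives a 12×6 integer matrix of rank 6; reducing to Smith normal form yields diagonal entries (1,1,1,1,1,1).

From H_k ≅ ker(∂_k) / im(∂_{k+1}) we obtain:

  H_0: rank C_0 − rank ∂_1 = 6 − 5 = 1, and the invariant factors of ∂_1 are all 1, so H_0 = Z.
  H_1: rank ker ∂_1 − rank ∂_2 = (12 − 5) − 6 = 1, and the invariant factors of ∂_2 are all 1, so H_1 = Z.
  H_2: rank ker ∂_2 − rank ∂_3 = (6 − 6) − 0 = 0, and there is no ∂_3, so H_2 = 0.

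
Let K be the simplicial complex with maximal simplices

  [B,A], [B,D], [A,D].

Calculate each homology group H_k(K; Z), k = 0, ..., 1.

Fix the vertex order A < B < D and write every simplex with vertices in increasing order. Then dim K = 1 and the simplices of K are:

  0-simplices (3): A, B, D
  1-simplices (3): AB, AD, BD

Hence C_0 ≅ Z^3, C_1 ≅ Z^3.

The boundary map ∂_1: C_1 → C_0 maps an edge to its endpoints' difference, ∂[p,q] = q − p.
As a 3×3 matrix over Z this has rank 2, with invariant factors (1,1).

From H_k ≅ ker(∂_k) / im(∂_{k+1}) we obtain:

  H_0: rank C_0 − rank ∂_1 = 3 − 2 = 1, and the invariant factors of ∂_1 are all 1, so H_0 = Z.
  H_1: rank ker ∂_1 − rank ∂_2 = (3 − 2) − 0 = 1, and there is no ∂_2, so H_1 = Z.

H_0 = Z,  H_1 = Z.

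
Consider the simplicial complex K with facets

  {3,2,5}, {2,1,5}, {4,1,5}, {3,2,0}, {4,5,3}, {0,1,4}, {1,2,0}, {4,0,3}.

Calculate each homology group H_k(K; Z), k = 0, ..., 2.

Fix the vertex order 0 < 1 < 2 < 3 < 4 < 5 and write every simplex with vertices in increasing order. Then dim K = 2 and the simplices of K are:

  0-simplices (6): [0], [1], [2], [3], [4], [5]
  1-simplices (12): [0,1], [0,2], [0,3], [0,4], [1,2], [1,4], [1,5], [2,3], [2,5], [3,4], [3,5], [4,5]
  2-simplices (8): [0,1,2], [0,1,4], [0,2,3], [0,3,4], [1,2,5], [1,4,5], [2,3,5], [3,4,5]

Hence C_0 ≅ Z^6, C_1 ≅ Z^12, C_2 ≅ Z^8.

∂_1: C_1 → C_0 maps an edge to its endpoints' difference, ∂[p,q] = q − p.
The 6×12 boundary matrix has rank 5 and Smith normal form diag(1,1,1,1,1).

The boundary map ∂_2: C_2 → C_1 maps a triangle to the signed sum of its edges. For instance
  ∂[2,3,5] = [3,5] − [2,5] + [2,3],
  ∂[0,1,4] = [1,4] − [0,4] + [0,1].
As a 12×8 matrix over Z this has rank 7, with invariant factors (1,1,1,1,1,1,1).

From H_k ≅ ker(∂_k) / im(∂_{k+1}) we obtain:

  H_0: rank C_0 − rank ∂_1 = 6 − 5 = 1, and the invariant factors of ∂_1 are all 1, so H_0 = Z.
  H_1: rank ker ∂_1 − rank ∂_2 = (12 − 5) − 7 = 0, and the invariant factors of ∂_2 are all 1, so H_1 = 0.
  H_2: rank ker ∂_2 − rank ∂_3 = (8 − 7) − 0 = 1, and there is no ∂_3, so H_2 = Z.

H_0 = Z,  H_1 = 0,  H_2 = Z.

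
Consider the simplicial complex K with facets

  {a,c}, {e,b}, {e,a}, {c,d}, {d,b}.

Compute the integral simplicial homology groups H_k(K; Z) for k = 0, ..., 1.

H_0 ≅ Z,  H_1 ≅ Z.

Fix the vertex order a < b < c < d < e and write every simplex with vertices in increasing order. Then dim K = 1 and the simplices of K are:

  0-simplices (5): a, b, c, d, e
  1-simplices (5): ac, ae, bd, be, cd

so the chain groups are C_0 ≅ Z^5, C_1 ≅ Z^5.

Boundary ∂_1: C_1 → C_0 sends each edge [p,q] (with p < q) to q − p. For instance
  ∂be = e − b.
As a 5×5 matrix over Z this has rank 4, with invariant factors (1,1,1,1).

Reading off H_k = ker ∂_k / im ∂_{k+1}:

  H_0: rank C_0 − rank ∂_1 = 5 − 4 = 1, and the invariant factors of ∂_1 are all 1, so H_0 = Z.
  H_1: rank ker ∂_1 − rank ∂_2 = (5 − 4) − 0 = 1, and there is no ∂_2, so H_1 = Z.

As a check, the Euler characteristic is 5 − 5 = 0, which agrees with 1 − 1 = 0.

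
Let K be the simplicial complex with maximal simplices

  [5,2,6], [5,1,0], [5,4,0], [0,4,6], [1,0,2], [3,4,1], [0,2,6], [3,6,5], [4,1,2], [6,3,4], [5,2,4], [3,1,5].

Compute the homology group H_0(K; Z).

We work with the vertex ordering 0 < 1 < 2 < 3 < 4 < 5 < 6. The simplices of K, each written with vertices in increasing order, are:

  0-simplices (7): [0], [1], [2], [3], [4], [5], [6]
  1-simplices (18): [0,1], [0,2], [0,4], [0,5], [0,6], [1,2], [1,3], [1,4], [1,5], [2,4], [2,5], [2,6], [3,4], [3,5], [3,6], [4,5], [4,6], [5,6]
  2-simplices (12): [0,1,2], [0,1,5], [0,2,6], [0,4,5], [0,4,6], [1,2,4], [1,3,4], [1,3,5], [2,4,5], [2,5,6], [3,4,6], [3,5,6]

so the chain groups are C_0 ≅ Z^7, C_1 ≅ Z^18, C_2 ≅ Z^12.

Boundary ∂_1: C_1 → C_0 is given by ∂[p,q] = [q] − [p].
The resulting 7×18 matrix has rank 6, and its Smith normal form has invariant factors (1,1,1,1,1,1).

The boundary map ∂_2: C_2 → C_1 acts by ∂[p,q,r] = [q,r] − [p,r] + [p,q]. For instance
  ∂[1,3,5] = [3,5] − [1,5] + [1,3],
  ∂[0,2,6] = [2,6] − [0,6] + [0,2].
This gives a 18×12 integer matrix of rank 12; reducing to Smith normal form yields diagonal entries (1,1,1,1,1,1,1,1,1,1,1,2).

Now H_k = ker ∂_k / im ∂_{k+1}, so:

  H_0: rank C_0 − rank ∂_1 = 7 − 6 = 1, and the invariant factors of ∂_1 are all 1, so H_0 ≅ Z.

H_0 = Z.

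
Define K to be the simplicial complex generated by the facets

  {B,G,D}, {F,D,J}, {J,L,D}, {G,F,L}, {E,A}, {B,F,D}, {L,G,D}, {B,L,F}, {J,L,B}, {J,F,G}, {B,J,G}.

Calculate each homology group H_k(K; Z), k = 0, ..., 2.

Order the vertices as A < B < D < E < F < G < J < L. Listing each simplex with vertices in this order, K has dimension 2 with simplices:

  0-simplices (8): A, B, D, E, F, G, J, L
  1-simplices (16): AE, BD, BF, BG, BJ, BL, DF, DG, DJ, DL, FG, FJ, FL, GJ, GL, JL
  2-simplices (10): BDF, BDG, BFL, BGJ, BJL, DFJ, DGL, DJL, FGJ, FGL

so the chain groups are C_0 ≅ Z^8, C_1 ≅ Z^16, C_2 ≅ Z^10.

Boundary ∂_1: C_1 → C_0 is given by ∂[p,q] = [q] − [p].
This gives a 8×16 integer matrix of rank 6; reducing to Smith normal form yields diagonal entries (1,1,1,1,1,1).

∂_2: C_2 → C_1 acts by ∂[p,q,r] = [q,r] − [p,r] + [p,q]. For instance
  ∂BFL = FL − BL + BF,
  ∂BGJ = GJ − BJ + BG.
The 16×10 boundary matrix has rank 10 and Smith normal form diag(1,1,1,1,1,1,1,1,1,2).

Computing H_k = (kernel of ∂_k) / (image of ∂_{k+1}):

  H_0: rank C_0 − rank ∂_1 = 8 − 6 = 2, and the invariant factors of ∂_1 are all 1, so H_0 ≅ Z^2.
  H_1: rank ker ∂_1 − rank ∂_2 = (16 − 6) − 10 = 0, and ∂_2 has invariant factor 2 > 1, so H_1 ≅ Z/2Z.
  H_2: rank ker ∂_2 − rank ∂_3 = (10 − 10) − 0 = 0, and there is no ∂_3, so H_2 ≅ 0.

H_0 ≅ Z^2,  H_1 ≅ Z/2Z,  H_2 = 0.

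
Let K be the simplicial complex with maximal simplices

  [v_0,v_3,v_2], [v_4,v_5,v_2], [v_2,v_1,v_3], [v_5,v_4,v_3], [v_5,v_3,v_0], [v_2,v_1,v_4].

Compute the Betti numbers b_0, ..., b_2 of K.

b_0 = 1, b_1 = 1, b_2 = 0.

Order the vertices as v_0 < v_1 < v_2 < v_3 < v_4 < v_5. Listing each simplex with vertices in this order, K has dimension 2 with simplices:

  0-simplices (6): [v_0], [v_1], [v_2], [v_3], [v_4], [v_5]
  1-simplices (12): [v_0,v_2], [v_0,v_3], [v_0,v_5], [v_1,v_2], [v_1,v_3], [v_1,v_4], [v_2,v_3], [v_2,v_4], [v_2,v_5], [v_3,v_4], [v_3,v_5], [v_4,v_5]
  2-simplices (6): [v_0,v_2,v_3], [v_0,v_3,v_5], [v_1,v_2,v_3], [v_1,v_2,v_4], [v_2,v_4,v_5], [v_3,v_4,v_5]

giving chain groups C_0 ≅ Z^6, C_1 ≅ Z^12, C_2 ≅ Z^6.

The boundary map ∂_1: C_1 → C_0 maps an edge to its endpoints' difference, ∂[p,q] = q − p.
The 6×12 boundary matrix has rank 5 and Smith normal form diag(1,1,1,1,1).

The boundary map ∂_2: C_2 → C_1 acts by ∂[p,q,r] = [q,r] − [p,r] + [p,q]. For instance
  ∂[v_3,v_4,v_5] = [v_4,v_5] − [v_3,v_5] + [v_3,v_4],
  ∂[v_0,v_2,v_3] = [v_2,v_3] − [v_0,v_3] + [v_0,v_2].
As a 12×6 matrix over Z this has rank 6, with invariant factors (1,1,1,1,1,1).

From H_k ≅ ker(∂_k) / im(∂_{k+1}) we obtain:

  H_0: rank C_0 − rank ∂_1 = 6 − 5 = 1, and the invariant factors of ∂_1 are all 1, so H_0 = Z.
  H_1: rank ker ∂_1 − rank ∂_2 = (12 − 5) − 6 = 1, and the invariant factors of ∂_2 are all 1, so H_1 = Z.
  H_2: rank ker ∂_2 − rank ∂_3 = (6 − 6) − 0 = 0, and there is no ∂_3, so H_2 = 0.

As a check, the Euler characteristic is 6 − 12 + 6 = 0, which agrees with 1 − 1 + 0 = 0.
(K is a triangulation of the cylinder S^1 x I.)

Hence the Betti numbers are b_0 = 1, b_1 = 1, b_2 = 0.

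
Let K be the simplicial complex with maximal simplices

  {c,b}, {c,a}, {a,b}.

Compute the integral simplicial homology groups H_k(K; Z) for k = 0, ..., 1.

Fix the vertex order a < b < c and write every simplex with vertices in increasing order. Then dim K = 1 and the simplices of K are:

  0-simplices (3): a, b, c
  1-simplices (3): ab, ac, bc

Hence C_0 ≅ Z^3, C_1 ≅ Z^3.

Boundary ∂_1: C_1 → C_0 maps an edge to its endpoints' difference, ∂[p,q] = q − p.
As a 3×3 matrix over Z this has rank 2, with invariant factors (1,1).

Now H_k = ker ∂_k / im ∂_{k+1}, so:

  H_0: rank C_0 − rank ∂_1 = 3 − 2 = 1, and the invariant factors of ∂_1 are all 1, so H_0 = Z.
  H_1: rank ker ∂_1 − rank ∂_2 = (3 − 2) − 0 = 1, and there is no ∂_2, so H_1 = Z.

H_0 = Z,  H_1 = Z.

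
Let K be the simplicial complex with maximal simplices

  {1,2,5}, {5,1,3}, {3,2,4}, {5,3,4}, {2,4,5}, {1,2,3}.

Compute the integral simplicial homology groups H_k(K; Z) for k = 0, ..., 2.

H_0 = Z,  H_1 = 0,  H_2 = Z.

Take the total order 1 < 2 < 3 < 4 < 5 on the vertex set. Then K (dimension 2) consists of the simplices:

  0-simplices (5): [1], [2], [3], [4], [5]
  1-simplices (9): [1,2], [1,3], [1,5], [2,3], [2,4], [2,5], [3,4], [3,5], [4,5]
  2-simplices (6): [1,2,3], [1,2,5], [1,3,5], [2,3,4], [2,4,5], [3,4,5]

Hence C_0 ≅ Z^5, C_1 ≅ Z^9, C_2 ≅ Z^6.

Boundary ∂_1: C_1 → C_0 is given by ∂[p,q] = [q] − [p]. For instance
  ∂[2,5] = [5] − [2].
This gives a 5×9 integer matrix of rank 4; reducing to Smith normal form yields diagonal entries (1,1,1,1).

The boundary map ∂_2: C_2 → C_1 acts by ∂[p,q,r] = [q,r] − [p,r] + [p,q]. For instance
  ∂[3,4,5] = [4,5] − [3,5] + [3,4],
  ∂[1,3,5] = [3,5] − [1,5] + [1,3].
This gives a 9×6 integer matrix of rank 5; reducing to Smith normal form yields diagonal entries (1,1,1,1,1).

Reading off H_k = ker ∂_k / im ∂_{k+1}:

  H_0: rank C_0 − rank ∂_1 = 5 − 4 = 1, and the invariant factors of ∂_1 are all 1, so H_0 ≅ Z.
  H_1: rank ker ∂_1 − rank ∂_2 = (9 − 4) − 5 = 0, and the invariant factors of ∂_2 are all 1, so H_1 ≅ 0.
  H_2: rank ker ∂_2 − rank ∂_3 = (6 − 5) − 0 = 1, and there is no ∂_3, so H_2 ≅ Z.

(K is a triangulation of the 2-sphere S^2.)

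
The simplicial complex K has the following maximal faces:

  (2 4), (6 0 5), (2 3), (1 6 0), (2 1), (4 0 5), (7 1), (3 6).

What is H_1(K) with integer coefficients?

H_1 ≅ Z^2.

Fix the vertex order 0 < 1 < 2 < 3 < 4 < 5 < 6 < 7 and write every simplex with vertices in increasing order. Then dim K = 2 and the simplices of K are:

  0-simplices (8): [0], [1], [2], [3], [4], [5], [6], [7]
  1-simplices (12): [0,1], [0,4], [0,5], [0,6], [1,2], [1,6], [1,7], [2,3], [2,4], [3,6], [4,5], [5,6]
  2-simplices (3): [0,1,6], [0,4,5], [0,5,6]

Hence C_0 ≅ Z^8, C_1 ≅ Z^12, C_2 ≅ Z^3.

The boundary map ∂_1: C_1 → C_0 maps an edge to its endpoints' difference, ∂[p,q] = q − p. For instance
  ∂[3,6] = [6] − [3].
This gives a 8×12 integer matrix of rank 7; reducing to Smith normal form yields diagonal entries (1,1,1,1,1,1,1).

Boundary ∂_2: C_2 → C_1 maps a triangle to the signed sum of its edges. For instance
  ∂[0,1,6] = [1,6] − [0,6] + [0,1],
  ∂[0,4,5] = [4,5] − [0,5] + [0,4].
The 12×3 boundary matrix has rank 3 and Smith normal form diag(1,1,1).

Now H_k = ker ∂_k / im ∂_{k+1}, so:

  H_1: rank ker ∂_1 − rank ∂_2 = (12 − 7) − 3 = 2, and the invariant factors of ∂_2 are all 1, so H_1 = Z^2.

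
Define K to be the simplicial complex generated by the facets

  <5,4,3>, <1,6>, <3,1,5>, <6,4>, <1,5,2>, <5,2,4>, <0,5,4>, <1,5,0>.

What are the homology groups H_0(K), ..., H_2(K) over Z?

H_0 ≅ Z,  H_1 ≅ Z,  H_2 = 0.

Fix the vertex order 0 < 1 < 2 < 3 < 4 < 5 < 6 and write every simplex with vertices in increasing order. Then dim K = 2 and the simplices of K are:

  0-simplices (7): [0], [1], [2], [3], [4], [5], [6]
  1-simplices (13): [0,1], [0,4], [0,5], [1,2], [1,3], [1,5], [1,6], [2,4], [2,5], [3,4], [3,5], [4,5], [4,6]
  2-simplices (6): [0,1,5], [0,4,5], [1,2,5], [1,3,5], [2,4,5], [3,4,5]

Hence C_0 ≅ Z^7, C_1 ≅ Z^13, C_2 ≅ Z^6.

∂_1: C_1 → C_0 sends each edge [p,q] (with p < q) to q − p. For instance
  ∂[1,6] = [6] − [1].
This gives a 7×13 integer matrix of rank 6; reducing to Smith normal form yields diagonal entries (1,1,1,1,1,1).

∂_2: C_2 → C_1 sends each 2-simplex [p,q,r] to [q,r] − [p,r] + [p,q]. For instance
  ∂[0,1,5] = [1,5] − [0,5] + [0,1],
  ∂[1,2,5] = [2,5] − [1,5] + [1,2].
This gives a 13×6 integer matrix of rank 6; reducing to Smith normal form yields diagonal entries (1,1,1,1,1,1).

From H_k ≅ ker(∂_k) / im(∂_{k+1}) we obtain:

  H_0: rank C_0 − rank ∂_1 = 7 − 6 = 1, and the invariant factors of ∂_1 are all 1, so H_0 = Z.
  H_1: rank ker ∂_1 − rank ∂_2 = (13 − 6) − 6 = 1, and the invariant factors of ∂_2 are all 1, so H_1 = Z.
  H_2: rank ker ∂_2 − rank ∂_3 = (6 − 6) − 0 = 0, and there is no ∂_3, so H_2 = 0.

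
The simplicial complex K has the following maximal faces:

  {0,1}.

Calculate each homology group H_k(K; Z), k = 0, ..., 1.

H_0 = Z,  H_1 = 0.

We work with the vertex ordering 0 < 1. The simplices of K, each written with vertices in increasing order, are:

  0-simplices (2): [0], [1]
  1-simplices (1): [0,1]

so the chain groups are C_0 ≅ Z^2, C_1 ≅ Z^1.

∂_1: C_1 → C_0 sends each edge [p,q] (with p < q) to q − p. For instance
  ∂[0,1] = [1] − [0].
This gives a 2×1 integer matrix of rank 1; reducing to Smith normal form yields diagonal entries (1).

From H_k ≅ ker(∂_k) / im(∂_{k+1}) we obtain:

  H_0: rank C_0 − rank ∂_1 = 2 − 1 = 1, and the invariant factors of ∂_1 are all 1, so H_0 ≅ Z.
  H_1: rank ker ∂_1 − rank ∂_2 = (1 − 1) − 0 = 0, and there is no ∂_2, so H_1 ≅ 0.

As a check, the Euler characteristic is 2 − 1 = 1, which agrees with 1 − 0 = 1.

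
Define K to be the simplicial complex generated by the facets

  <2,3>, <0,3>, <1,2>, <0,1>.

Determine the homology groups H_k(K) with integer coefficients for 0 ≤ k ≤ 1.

Order the vertices as 0 < 1 < 2 < 3. Listing each simplex with vertices in this order, K has dimension 1 with simplices:

  0-simplices (4): [0], [1], [2], [3]
  1-simplices (4): [0,1], [0,3], [1,2], [2,3]

giving chain groups C_0 ≅ Z^4, C_1 ≅ Z^4.

Boundary ∂_1: C_1 → C_0 maps an edge to its endpoints' difference, ∂[p,q] = q − p. For instance
  ∂[0,3] = [3] − [0].
The resulting 4×4 matrix has rank 3, and its Smith normal form has invariant factors (1,1,1).

Now H_k = ker ∂_k / im ∂_{k+1}, so:

  H_0: rank C_0 − rank ∂_1 = 4 − 3 = 1, and the invariant factors of ∂_1 are all 1, so H_0 = Z.
  H_1: rank ker ∂_1 − rank ∂_2 = (4 − 3) − 0 = 1, and there is no ∂_2, so H_1 = Z.

(K is a triangulation of the circle S^1.)

H_0 ≅ Z,  H_1 ≅ Z.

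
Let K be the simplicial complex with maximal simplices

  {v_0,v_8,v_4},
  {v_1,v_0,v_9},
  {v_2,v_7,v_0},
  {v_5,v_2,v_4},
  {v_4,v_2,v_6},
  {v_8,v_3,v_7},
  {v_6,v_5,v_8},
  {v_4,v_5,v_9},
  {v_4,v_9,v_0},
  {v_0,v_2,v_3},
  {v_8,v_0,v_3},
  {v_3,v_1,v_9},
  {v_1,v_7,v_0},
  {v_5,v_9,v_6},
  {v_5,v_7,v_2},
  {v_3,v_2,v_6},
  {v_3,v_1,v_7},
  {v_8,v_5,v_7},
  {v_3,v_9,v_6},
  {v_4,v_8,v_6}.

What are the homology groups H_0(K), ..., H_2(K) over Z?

H_0 ≅ Z,  H_1 ≅ Z ⊕ Z/2,  H_2 = 0.

We work with the vertex ordering v_0 < v_1 < v_2 < v_3 < v_4 < v_5 < v_6 < v_7 < v_8 < v_9. The simplices of K, each written with vertices in increasing order, are:

  0-simplices (10): [v_0], [v_1], [v_2], [v_3], [v_4], [v_5], [v_6], [v_7], [v_8], [v_9]
  1-simplices (30): (30 of them)
  2-simplices (20): (20 of them)

so the chain groups are C_0 ≅ Z^10, C_1 ≅ Z^30, C_2 ≅ Z^20.

∂_1: C_1 → C_0 is given by ∂[p,q] = [q] − [p].
As a 10×30 matrix over Z this has rank 9, with invariant factors (1,1,1,1,1,1,1,1,1).

Boundary ∂_2: C_2 → C_1 sends each 2-simplex [p,q,r] to [q,r] − [p,r] + [p,q]. For instance
  ∂[v_0,v_3,v_8] = [v_3,v_8] − [v_0,v_8] + [v_0,v_3],
  ∂[v_1,v_3,v_9] = [v_3,v_9] − [v_1,v_9] + [v_1,v_3].
As a 30×20 matrix over Z this has rank 20, with invariant factors (1,1,1,1,1,1,1,1,1,1,1,1,1,1,1,1,1,1,1,2).

Computing H_k = (kernel of ∂_k) / (image of ∂_{k+1}):

  H_0: rank C_0 − rank ∂_1 = 10 − 9 = 1, and the invariant factors of ∂_1 are all 1, so H_0 ≅ Z.
  H_1: rank ker ∂_1 − rank ∂_2 = (30 − 9) − 20 = 1, and ∂_2 has invariant factor 2 > 1, so H_1 ≅ Z ⊕ Z/2.
  H_2: rank ker ∂_2 − rank ∂_3 = (20 − 20) − 0 = 0, and there is no ∂_3, so H_2 ≅ 0.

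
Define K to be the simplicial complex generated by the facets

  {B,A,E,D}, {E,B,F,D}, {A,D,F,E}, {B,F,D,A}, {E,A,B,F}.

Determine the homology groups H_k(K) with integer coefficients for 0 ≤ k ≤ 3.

Fix the vertex order A < B < D < E < F and write every simplex with vertices in increasing order. Then dim K = 3 and the simplices of K are:

  0-simplices (5): A, B, D, E, F
  1-simplices (10): AB, AD, AE, AF, BD, BE, BF, DE, DF, EF
  2-simplices (10): ABD, ABE, ABF, ADE, ADF, AEF, BDE, BDF, BEF, DEF
  3-simplices (5): ABDE, ABDF, ABEF, ADEF, BDEF

Hence C_0 ≅ Z^5, C_1 ≅ Z^10, C_2 ≅ Z^10, C_3 ≅ Z^5.

The boundary map ∂_1: C_1 → C_0 is given by ∂[p,q] = [q] − [p]. For instance
  ∂BE = E − B.
As a 5×10 matrix over Z this has rank 4, with invariant factors (1,1,1,1).

∂_2: C_2 → C_1 sends each 2-simplex [p,q,r] to [q,r] − [p,r] + [p,q]. For instance
  ∂ABD = BD − AD + AB,
  ∂AEF = EF − AF + AE.
This gives a 10×10 integer matrix of rank 6; reducing to Smith normal form yields diagonal entries (1,1,1,1,1,1).

The boundary map ∂_3: C_3 → C_2 sends each 3-simplex σ to the alternating sum Σ_i (−1)^i (σ with its i-th vertex removed). For instance
  ∂ABDF = BDF − ADF + ABF − ABD,
  ∂ABEF = BEF − AEF + ABF − ABE.
The resulting 10×5 matrix has rank 4, and its Smith normal form has invariant factors (1,1,1,1).

Reading off H_k = ker ∂_k / im ∂_{k+1}:

  H_0: rank C_0 − rank ∂_1 = 5 − 4 = 1, and the invariant factors of ∂_1 are all 1, so H_0 ≅ Z.
  H_1: rank ker ∂_1 − rank ∂_2 = (10 − 4) − 6 = 0, and the invariant factors of ∂_2 are all 1, so H_1 ≅ 0.
  H_2: rank ker ∂_2 − rank ∂_3 = (10 − 6) − 4 = 0, and the invariant factors of ∂_3 are all 1, so H_2 ≅ 0.
  H_3: rank ker ∂_3 − rank ∂_4 = (5 − 4) − 0 = 1, and there is no ∂_4, so H_3 ≅ Z.

As a check, the Euler characteristic is 5 − 10 + 10 − 5 = 0, which agrees with 1 − 0 + 0 − 1 = 0.

H_0 ≅ Z,  H_1 = 0,  H_2 = 0,  H_3 ≅ Z.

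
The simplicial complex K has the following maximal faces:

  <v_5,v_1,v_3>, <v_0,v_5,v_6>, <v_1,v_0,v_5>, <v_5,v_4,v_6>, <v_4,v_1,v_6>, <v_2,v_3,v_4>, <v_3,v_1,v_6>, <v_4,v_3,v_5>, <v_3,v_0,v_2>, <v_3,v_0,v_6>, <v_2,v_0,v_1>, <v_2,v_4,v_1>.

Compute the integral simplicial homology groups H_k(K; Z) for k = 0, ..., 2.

H_0 ≅ Z,  H_1 ≅ Z/2,  H_2 = 0.

Take the total order v_0 < v_1 < v_2 < v_3 < v_4 < v_5 < v_6 on the vertex set. Then K (dimension 2) consists of the simplices:

  0-simplices (7): [v_0], [v_1], [v_2], [v_3], [v_4], [v_5], [v_6]
  1-simplices (18): (18 of them)
  2-simplices (12): (12 of them)

giving chain groups C_0 ≅ Z^7, C_1 ≅ Z^18, C_2 ≅ Z^12.

The boundary map ∂_1: C_1 → C_0 maps an edge to its endpoints' difference, ∂[p,q] = q − p.
As a 7×18 matrix over Z this has rank 6, with invariant factors (1,1,1,1,1,1).

Boundary ∂_2: C_2 → C_1 sends each 2-simplex [p,q,r] to [q,r] − [p,r] + [p,q]. For instance
  ∂[v_1,v_3,v_5] = [v_3,v_5] − [v_1,v_5] + [v_1,v_3],
  ∂[v_0,v_2,v_3] = [v_2,v_3] − [v_0,v_3] + [v_0,v_2].
This gives a 18×12 integer matrix of rank 12; reducing to Smith normal form yields diagonal entries (1,1,1,1,1,1,1,1,1,1,1,2).

Computing H_k = (kernel of ∂_k) / (image of ∂_{k+1}):

  H_0: rank C_0 − rank ∂_1 = 7 − 6 = 1, and the invariant factors of ∂_1 are all 1, so H_0 ≅ Z.
  H_1: rank ker ∂_1 − rank ∂_2 = (18 − 6) − 12 = 0, and ∂_2 has invariant factor 2 > 1, so H_1 ≅ Z/2.
  H_2: rank ker ∂_2 − rank ∂_3 = (12 − 12) − 0 = 0, and there is no ∂_3, so H_2 ≅ 0.

(K is a triangulation of the real projective plane RP^2.)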